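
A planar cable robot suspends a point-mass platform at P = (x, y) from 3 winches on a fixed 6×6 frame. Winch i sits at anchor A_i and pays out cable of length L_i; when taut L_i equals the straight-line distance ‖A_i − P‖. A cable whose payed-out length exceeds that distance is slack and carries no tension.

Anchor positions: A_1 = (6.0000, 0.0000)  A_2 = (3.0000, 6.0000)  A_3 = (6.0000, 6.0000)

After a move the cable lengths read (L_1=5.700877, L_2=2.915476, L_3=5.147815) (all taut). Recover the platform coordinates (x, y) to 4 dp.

(1.5000, 3.5000)

circle eqns → linear via eq_j − eq_1; set c_j = A_j·A_j − L_j²
c_1 = 36.0000+0.0000−32.5000 = 3.5000
6.0000·x − 12.0000·y = c_1−c_2 = -33.0000
0.0000·x − 12.0000·y = c_1−c_3 = -42.0000
solve first two rows → x=1.5000, y=3.5000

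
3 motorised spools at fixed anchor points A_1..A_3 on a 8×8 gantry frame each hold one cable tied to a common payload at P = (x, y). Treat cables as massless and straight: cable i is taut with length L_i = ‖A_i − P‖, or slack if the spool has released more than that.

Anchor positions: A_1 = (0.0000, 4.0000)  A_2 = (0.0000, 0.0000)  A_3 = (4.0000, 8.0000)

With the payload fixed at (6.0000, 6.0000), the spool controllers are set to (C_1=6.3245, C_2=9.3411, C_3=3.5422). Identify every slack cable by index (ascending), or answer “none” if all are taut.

2, 3

cable 1: √((-6.0000)²+(-2.0000)²)=6.3246, C_1=6.3245: taut
cable 2: √((-6.0000)²+(-6.0000)²)=8.4853, C_2=9.3411: slack
cable 3: √((-2.0000)²+(2.0000)²)=2.8284, C_3=3.5422: slack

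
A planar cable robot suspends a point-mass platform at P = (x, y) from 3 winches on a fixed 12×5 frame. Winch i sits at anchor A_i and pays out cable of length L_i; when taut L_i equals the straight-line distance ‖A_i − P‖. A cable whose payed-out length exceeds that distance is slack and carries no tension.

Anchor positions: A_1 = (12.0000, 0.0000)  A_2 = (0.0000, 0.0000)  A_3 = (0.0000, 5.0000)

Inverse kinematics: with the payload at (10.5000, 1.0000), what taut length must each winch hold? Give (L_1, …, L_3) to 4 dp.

(1.8028, 10.5475, 11.2361)

L_1 = √((12.0000−10.5000)² + (0.0000−1.0000)²) = 1.8028
L_2 = √((0.0000−10.5000)² + (0.0000−1.0000)²) = 10.5475
L_3 = √((0.0000−10.5000)² + (5.0000−1.0000)²) = 11.2361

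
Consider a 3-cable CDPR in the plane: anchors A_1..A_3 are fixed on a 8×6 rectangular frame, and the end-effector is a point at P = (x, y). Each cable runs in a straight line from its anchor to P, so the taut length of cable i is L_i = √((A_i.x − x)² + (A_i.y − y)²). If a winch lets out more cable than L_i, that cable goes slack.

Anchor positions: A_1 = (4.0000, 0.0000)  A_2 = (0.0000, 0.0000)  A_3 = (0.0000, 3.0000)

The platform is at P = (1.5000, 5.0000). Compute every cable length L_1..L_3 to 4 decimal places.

(5.5902, 5.2202, 2.5000)

L_1: Δ = A_1−P = (2.5000, -5.0000) → ‖Δ‖ = √31.2500 = 5.5902
L_2: Δ = A_2−P = (-1.5000, -5.0000) → ‖Δ‖ = √27.2500 = 5.2202
L_3: Δ = A_3−P = (-1.5000, -2.0000) → ‖Δ‖ = √6.2500 = 2.5000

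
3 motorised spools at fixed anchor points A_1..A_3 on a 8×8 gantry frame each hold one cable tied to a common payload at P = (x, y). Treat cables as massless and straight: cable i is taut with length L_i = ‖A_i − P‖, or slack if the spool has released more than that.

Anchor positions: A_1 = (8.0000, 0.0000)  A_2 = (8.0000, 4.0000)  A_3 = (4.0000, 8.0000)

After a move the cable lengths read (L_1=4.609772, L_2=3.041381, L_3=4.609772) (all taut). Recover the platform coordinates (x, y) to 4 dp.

each cable: (A_i−P)·(A_i−P) = L_i²; let k_i = ‖A_i‖²−L_i²
k_1 = 64.0000+0.0000−21.2500 = 42.7500
row 1: 0.0000x − 8.0000y = -28.0000  (k_2=70.7500)
row 2: 8.0000x − 16.0000y = -16.0000  (k_3=58.7500)
Cramer on rows 1–2 → x = 5.0000, y = 3.5000

(5.0000, 3.5000)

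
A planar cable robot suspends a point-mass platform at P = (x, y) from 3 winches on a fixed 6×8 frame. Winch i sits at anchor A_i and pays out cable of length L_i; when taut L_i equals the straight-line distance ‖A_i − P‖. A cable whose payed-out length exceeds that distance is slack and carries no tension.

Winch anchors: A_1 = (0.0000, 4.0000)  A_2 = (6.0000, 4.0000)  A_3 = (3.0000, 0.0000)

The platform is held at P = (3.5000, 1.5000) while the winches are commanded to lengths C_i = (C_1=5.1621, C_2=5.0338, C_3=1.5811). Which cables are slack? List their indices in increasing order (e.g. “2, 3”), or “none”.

cable 1: √((-3.5000)²+(2.5000)²)=4.3012, C_1=5.1621: slack
cable 2: √((2.5000)²+(2.5000)²)=3.5355, C_2=5.0338: slack
cable 3: √((-0.5000)²+(-1.5000)²)=1.5811, C_3=1.5811: taut

1, 2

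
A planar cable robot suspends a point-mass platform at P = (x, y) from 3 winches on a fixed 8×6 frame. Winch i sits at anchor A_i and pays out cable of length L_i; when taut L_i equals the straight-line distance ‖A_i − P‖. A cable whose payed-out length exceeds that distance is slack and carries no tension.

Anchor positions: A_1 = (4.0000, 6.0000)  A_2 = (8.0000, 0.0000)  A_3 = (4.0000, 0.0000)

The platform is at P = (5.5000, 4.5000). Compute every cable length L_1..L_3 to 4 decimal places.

(2.1213, 5.1478, 4.7434)

L_1 = √((4.0000−5.5000)² + (6.0000−4.5000)²) = 2.1213
L_2 = √((8.0000−5.5000)² + (0.0000−4.5000)²) = 5.1478
L_3 = √((4.0000−5.5000)² + (0.0000−4.5000)²) = 4.7434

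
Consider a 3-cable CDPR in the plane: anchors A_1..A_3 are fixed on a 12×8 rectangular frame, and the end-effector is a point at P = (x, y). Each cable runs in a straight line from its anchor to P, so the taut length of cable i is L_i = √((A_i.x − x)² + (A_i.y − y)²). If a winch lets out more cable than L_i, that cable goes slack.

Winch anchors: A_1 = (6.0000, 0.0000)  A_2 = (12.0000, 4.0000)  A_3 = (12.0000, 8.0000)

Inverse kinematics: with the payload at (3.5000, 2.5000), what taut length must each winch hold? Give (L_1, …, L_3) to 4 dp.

(3.5355, 8.6313, 10.1242)

L_1 = √((6.0000−3.5000)² + (0.0000−2.5000)²) = 3.5355
L_2 = √((12.0000−3.5000)² + (4.0000−2.5000)²) = 8.6313
L_3 = √((12.0000−3.5000)² + (8.0000−2.5000)²) = 10.1242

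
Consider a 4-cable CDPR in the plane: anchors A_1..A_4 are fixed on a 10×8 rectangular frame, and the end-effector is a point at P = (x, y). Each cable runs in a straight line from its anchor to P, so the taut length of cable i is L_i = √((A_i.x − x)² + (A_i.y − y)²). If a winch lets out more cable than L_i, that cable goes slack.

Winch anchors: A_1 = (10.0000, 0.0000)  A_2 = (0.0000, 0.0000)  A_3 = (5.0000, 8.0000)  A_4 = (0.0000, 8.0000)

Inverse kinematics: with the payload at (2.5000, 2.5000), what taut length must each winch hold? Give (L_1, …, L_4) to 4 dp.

cable 1: Δx=7.5000, Δy=-2.5000; L_1 = √(Δx²+Δy²) = 7.9057
cable 2: Δx=-2.5000, Δy=-2.5000; L_2 = √(Δx²+Δy²) = 3.5355
cable 3: Δx=2.5000, Δy=5.5000; L_3 = √(Δx²+Δy²) = 6.0415
cable 4: Δx=-2.5000, Δy=5.5000; L_4 = √(Δx²+Δy²) = 6.0415

(7.9057, 3.5355, 6.0415, 6.0415)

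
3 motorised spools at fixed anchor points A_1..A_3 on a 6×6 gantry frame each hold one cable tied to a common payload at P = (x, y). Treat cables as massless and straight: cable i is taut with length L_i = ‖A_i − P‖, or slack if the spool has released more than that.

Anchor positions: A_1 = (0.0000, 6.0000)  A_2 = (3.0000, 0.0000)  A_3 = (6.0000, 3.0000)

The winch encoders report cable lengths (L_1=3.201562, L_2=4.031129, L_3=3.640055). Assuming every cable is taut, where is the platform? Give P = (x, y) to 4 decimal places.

(2.5000, 4.0000)

each cable: (A_i−P)·(A_i−P) = L_i²; let k_i = ‖A_i‖²−L_i²
k_1 = 0.0000+36.0000−10.2500 = 25.7500
row 1: -6.0000x + 12.0000y = 33.0000  (k_2=-7.2500)
row 2: -12.0000x + 6.0000y = -6.0000  (k_3=31.7500)
Cramer on rows 1–2 → x = 2.5000, y = 4.0000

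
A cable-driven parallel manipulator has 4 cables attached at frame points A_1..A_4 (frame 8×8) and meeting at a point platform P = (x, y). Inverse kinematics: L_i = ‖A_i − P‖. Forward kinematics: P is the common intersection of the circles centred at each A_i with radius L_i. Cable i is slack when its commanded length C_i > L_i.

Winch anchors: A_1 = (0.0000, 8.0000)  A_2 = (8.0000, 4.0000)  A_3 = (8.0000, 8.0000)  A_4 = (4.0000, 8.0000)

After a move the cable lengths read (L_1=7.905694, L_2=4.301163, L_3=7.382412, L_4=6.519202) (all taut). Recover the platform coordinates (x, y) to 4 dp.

(4.5000, 1.5000)

expand ‖A_i−P‖²=L_i² and subtract eq 1 (k_i ≔ ‖A_i‖²−L_i²)
k_1 = 0.0000+64.0000−62.5000 = 1.5000
eq1−eq2 → [-16.0000  8.0000]·P = -60.0000
eq1−eq3 → [-16.0000  0.0000]·P = -72.0000
eq1−eq4 → [-8.0000  0.0000]·P = -36.0000
2×2 solve → P = (4.5000, 1.5000)
check cable 4: ‖A_4−P‖² = 42.5000 ≈ L_4² = 42.5000 ✓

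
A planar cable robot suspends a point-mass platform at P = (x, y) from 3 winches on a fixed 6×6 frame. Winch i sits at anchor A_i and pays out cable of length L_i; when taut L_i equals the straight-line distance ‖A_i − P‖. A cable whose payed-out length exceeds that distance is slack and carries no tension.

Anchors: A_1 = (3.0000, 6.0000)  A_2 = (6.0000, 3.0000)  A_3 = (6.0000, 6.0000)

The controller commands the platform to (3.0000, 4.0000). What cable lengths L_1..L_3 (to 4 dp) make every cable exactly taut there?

(2.0000, 3.1623, 3.6056)

L_1 = √((3.0000−3.0000)² + (6.0000−4.0000)²) = 2.0000
L_2 = √((6.0000−3.0000)² + (3.0000−4.0000)²) = 3.1623
L_3 = √((6.0000−3.0000)² + (6.0000−4.0000)²) = 3.6056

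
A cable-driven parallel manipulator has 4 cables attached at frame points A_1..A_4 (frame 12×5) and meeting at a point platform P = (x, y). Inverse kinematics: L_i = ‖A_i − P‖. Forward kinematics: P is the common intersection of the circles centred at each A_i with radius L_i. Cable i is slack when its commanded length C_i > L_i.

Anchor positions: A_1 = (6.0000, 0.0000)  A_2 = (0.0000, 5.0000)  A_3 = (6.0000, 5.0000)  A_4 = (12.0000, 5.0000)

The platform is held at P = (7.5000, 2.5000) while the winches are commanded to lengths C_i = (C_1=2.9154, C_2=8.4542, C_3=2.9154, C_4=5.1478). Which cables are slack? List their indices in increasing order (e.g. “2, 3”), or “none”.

2

i=1: geometric 2.9155 vs commanded 2.9154 ⇒ taut
i=2: geometric 7.9057 vs commanded 8.4542 ⇒ slack
i=3: geometric 2.9155 vs commanded 2.9154 ⇒ taut
i=4: geometric 5.1478 vs commanded 5.1478 ⇒ taut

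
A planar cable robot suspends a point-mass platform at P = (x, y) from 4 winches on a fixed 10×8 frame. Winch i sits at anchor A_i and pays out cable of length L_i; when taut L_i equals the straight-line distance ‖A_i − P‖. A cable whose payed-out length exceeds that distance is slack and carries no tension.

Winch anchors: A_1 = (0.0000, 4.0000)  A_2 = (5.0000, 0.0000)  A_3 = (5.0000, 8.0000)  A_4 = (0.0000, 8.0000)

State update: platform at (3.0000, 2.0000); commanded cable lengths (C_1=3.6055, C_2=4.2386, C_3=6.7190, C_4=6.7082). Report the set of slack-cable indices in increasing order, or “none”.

2, 3

cable 1: √((-3.0000)²+(2.0000)²)=3.6056, C_1=3.6055: taut
cable 2: √((2.0000)²+(-2.0000)²)=2.8284, C_2=4.2386: slack
cable 3: √((2.0000)²+(6.0000)²)=6.3246, C_3=6.7190: slack
cable 4: √((-3.0000)²+(6.0000)²)=6.7082, C_4=6.7082: taut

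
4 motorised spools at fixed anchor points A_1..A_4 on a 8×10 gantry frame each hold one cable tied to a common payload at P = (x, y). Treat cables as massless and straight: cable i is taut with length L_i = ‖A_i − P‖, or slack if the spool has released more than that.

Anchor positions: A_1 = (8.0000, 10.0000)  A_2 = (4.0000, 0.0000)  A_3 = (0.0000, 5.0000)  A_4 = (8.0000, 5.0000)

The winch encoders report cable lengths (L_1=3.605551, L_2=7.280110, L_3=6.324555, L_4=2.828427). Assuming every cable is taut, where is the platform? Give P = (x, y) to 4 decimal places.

(6.0000, 7.0000)

circle eqns → linear via eq_j − eq_1; set c_j = A_j·A_j − L_j²
c_1 = 64.0000+100.0000−13.0000 = 151.0000
8.0000·x + 20.0000·y = c_1−c_2 = 188.0000
16.0000·x + 10.0000·y = c_1−c_3 = 166.0000
0.0000·x + 10.0000·y = c_1−c_4 = 70.0000
solve first two rows → x=6.0000, y=7.0000
check cable 4: ‖A_4−P‖² = 8.0000 ≈ L_4² = 8.0000 ✓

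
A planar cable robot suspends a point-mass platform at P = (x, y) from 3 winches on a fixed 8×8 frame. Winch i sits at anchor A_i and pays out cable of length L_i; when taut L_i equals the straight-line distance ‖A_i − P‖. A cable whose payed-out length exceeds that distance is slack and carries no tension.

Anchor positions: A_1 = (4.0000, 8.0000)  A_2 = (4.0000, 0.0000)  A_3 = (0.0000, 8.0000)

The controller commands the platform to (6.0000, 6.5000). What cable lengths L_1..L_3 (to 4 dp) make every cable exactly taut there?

cable 1: Δx=-2.0000, Δy=1.5000; L_1 = √(Δx²+Δy²) = 2.5000
cable 2: Δx=-2.0000, Δy=-6.5000; L_2 = √(Δx²+Δy²) = 6.8007
cable 3: Δx=-6.0000, Δy=1.5000; L_3 = √(Δx²+Δy²) = 6.1847

(2.5000, 6.8007, 6.1847)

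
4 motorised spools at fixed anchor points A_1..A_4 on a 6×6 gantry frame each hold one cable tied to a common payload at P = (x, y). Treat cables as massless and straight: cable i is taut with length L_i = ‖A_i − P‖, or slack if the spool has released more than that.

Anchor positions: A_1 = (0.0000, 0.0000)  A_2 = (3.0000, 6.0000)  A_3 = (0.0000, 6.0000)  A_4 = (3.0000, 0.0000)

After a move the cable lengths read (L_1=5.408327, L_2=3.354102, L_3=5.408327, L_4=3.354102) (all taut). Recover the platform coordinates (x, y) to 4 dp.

(4.5000, 3.0000)

each cable: (A_i−P)·(A_i−P) = L_i²; let k_i = ‖A_i‖²−L_i²
k_1 = 0.0000+0.0000−29.2500 = -29.2500
row 1: -6.0000x − 12.0000y = -63.0000  (k_2=33.7500)
row 2: 0.0000x − 12.0000y = -36.0000  (k_3=6.7500)
row 3: -6.0000x + 0.0000y = -27.0000  (k_4=-2.2500)
Cramer on rows 1–2 → x = 4.5000, y = 3.0000
check cable 4: ‖A_4−P‖² = 11.2500 ≈ L_4² = 11.2500 ✓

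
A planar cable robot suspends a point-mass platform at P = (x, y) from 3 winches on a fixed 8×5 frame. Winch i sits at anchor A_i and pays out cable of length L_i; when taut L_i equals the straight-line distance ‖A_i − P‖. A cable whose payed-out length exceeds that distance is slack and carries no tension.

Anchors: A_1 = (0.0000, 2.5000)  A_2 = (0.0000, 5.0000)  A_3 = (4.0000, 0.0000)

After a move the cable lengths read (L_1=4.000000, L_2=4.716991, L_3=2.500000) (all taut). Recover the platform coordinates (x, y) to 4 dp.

(4.0000, 2.5000)

expand ‖A_i−P‖²=L_i² and subtract eq 1 (q_i ≔ ‖A_i‖²−L_i²)
q_1 = 0.0000+6.2500−16.0000 = -9.7500
eq1−eq2 → [0.0000  -5.0000]·P = -12.5000
eq1−eq3 → [-8.0000  5.0000]·P = -19.5000
2×2 solve → P = (4.0000, 2.5000)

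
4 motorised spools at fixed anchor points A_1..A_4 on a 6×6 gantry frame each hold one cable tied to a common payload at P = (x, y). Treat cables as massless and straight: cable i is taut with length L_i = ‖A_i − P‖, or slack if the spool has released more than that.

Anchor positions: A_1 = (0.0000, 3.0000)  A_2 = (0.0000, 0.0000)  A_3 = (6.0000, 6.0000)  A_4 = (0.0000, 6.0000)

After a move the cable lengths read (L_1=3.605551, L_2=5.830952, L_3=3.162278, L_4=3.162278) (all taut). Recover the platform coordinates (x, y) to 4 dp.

circle eqns → linear via eq_j − eq_1; set q_j = A_j·A_j − L_j²
q_1 = 0.0000+9.0000−13.0000 = -4.0000
0.0000·x + 6.0000·y = q_1−q_2 = 30.0000
-12.0000·x − 6.0000·y = q_1−q_3 = -66.0000
0.0000·x − 6.0000·y = q_1−q_4 = -30.0000
solve first two rows → x=3.0000, y=5.0000
check cable 4: ‖A_4−P‖² = 10.0000 ≈ L_4² = 10.0000 ✓

(3.0000, 5.0000)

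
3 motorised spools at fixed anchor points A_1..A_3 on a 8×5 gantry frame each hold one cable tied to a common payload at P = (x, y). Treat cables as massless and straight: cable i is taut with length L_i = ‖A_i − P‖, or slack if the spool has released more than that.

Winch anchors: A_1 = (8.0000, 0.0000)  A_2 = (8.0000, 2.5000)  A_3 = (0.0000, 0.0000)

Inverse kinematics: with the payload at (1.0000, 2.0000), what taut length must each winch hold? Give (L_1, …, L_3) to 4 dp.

cable 1: Δx=7.0000, Δy=-2.0000; L_1 = √(Δx²+Δy²) = 7.2801
cable 2: Δx=7.0000, Δy=0.5000; L_2 = √(Δx²+Δy²) = 7.0178
cable 3: Δx=-1.0000, Δy=-2.0000; L_3 = √(Δx²+Δy²) = 2.2361

(7.2801, 7.0178, 2.2361)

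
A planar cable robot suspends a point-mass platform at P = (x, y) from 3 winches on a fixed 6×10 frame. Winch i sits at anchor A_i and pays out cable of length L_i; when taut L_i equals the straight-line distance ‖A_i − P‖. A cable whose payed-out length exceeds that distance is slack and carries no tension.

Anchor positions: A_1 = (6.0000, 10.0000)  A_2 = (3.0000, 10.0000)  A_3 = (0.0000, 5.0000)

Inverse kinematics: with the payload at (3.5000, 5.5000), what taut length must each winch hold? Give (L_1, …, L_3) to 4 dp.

(5.1478, 4.5277, 3.5355)

cable 1: Δx=2.5000, Δy=4.5000; L_1 = √(Δx²+Δy²) = 5.1478
cable 2: Δx=-0.5000, Δy=4.5000; L_2 = √(Δx²+Δy²) = 4.5277
cable 3: Δx=-3.5000, Δy=-0.5000; L_3 = √(Δx²+Δy²) = 3.5355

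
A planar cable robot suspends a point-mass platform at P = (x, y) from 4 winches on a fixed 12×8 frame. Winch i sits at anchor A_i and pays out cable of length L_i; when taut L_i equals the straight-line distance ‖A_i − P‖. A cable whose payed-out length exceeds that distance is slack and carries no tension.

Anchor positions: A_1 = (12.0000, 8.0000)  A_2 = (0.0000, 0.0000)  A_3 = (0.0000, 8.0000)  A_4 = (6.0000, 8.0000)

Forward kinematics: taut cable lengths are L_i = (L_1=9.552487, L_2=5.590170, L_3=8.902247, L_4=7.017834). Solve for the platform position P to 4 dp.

each cable: (A_i−P)·(A_i−P) = L_i²; let q_i = ‖A_i‖²−L_i²
q_1 = 144.0000+64.0000−91.2500 = 116.7500
row 1: 24.0000x + 16.0000y = 148.0000  (q_2=-31.2500)
row 2: 24.0000x + 0.0000y = 132.0000  (q_3=-15.2500)
row 3: 12.0000x + 0.0000y = 66.0000  (q_4=50.7500)
Cramer on rows 1–2 → x = 5.5000, y = 1.0000
check cable 4: ‖A_4−P‖² = 49.2500 ≈ L_4² = 49.2500 ✓

(5.5000, 1.0000)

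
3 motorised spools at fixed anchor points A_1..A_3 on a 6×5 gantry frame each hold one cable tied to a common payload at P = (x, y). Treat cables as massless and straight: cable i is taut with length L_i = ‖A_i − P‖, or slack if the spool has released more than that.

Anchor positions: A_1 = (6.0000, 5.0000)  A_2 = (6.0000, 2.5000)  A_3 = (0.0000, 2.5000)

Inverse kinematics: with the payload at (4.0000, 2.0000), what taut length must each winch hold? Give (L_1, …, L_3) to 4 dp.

L_1 = √((6.0000−4.0000)² + (5.0000−2.0000)²) = 3.6056
L_2 = √((6.0000−4.0000)² + (2.5000−2.0000)²) = 2.0616
L_3 = √((0.0000−4.0000)² + (2.5000−2.0000)²) = 4.0311

(3.6056, 2.0616, 4.0311)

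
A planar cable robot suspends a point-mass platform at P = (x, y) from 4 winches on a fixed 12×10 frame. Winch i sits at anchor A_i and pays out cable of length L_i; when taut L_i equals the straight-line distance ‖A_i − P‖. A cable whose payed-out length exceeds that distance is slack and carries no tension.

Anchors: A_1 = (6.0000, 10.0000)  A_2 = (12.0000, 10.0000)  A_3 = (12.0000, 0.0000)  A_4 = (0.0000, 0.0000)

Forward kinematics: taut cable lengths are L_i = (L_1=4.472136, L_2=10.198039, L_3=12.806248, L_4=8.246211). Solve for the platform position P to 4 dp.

circle eqns → linear via eq_j − eq_1; set c_j = A_j·A_j − L_j²
c_1 = 36.0000+100.0000−20.0000 = 116.0000
-12.0000·x + 0.0000·y = c_1−c_2 = -24.0000
-12.0000·x + 20.0000·y = c_1−c_3 = 136.0000
12.0000·x + 20.0000·y = c_1−c_4 = 184.0000
solve first two rows → x=2.0000, y=8.0000
check cable 4: ‖A_4−P‖² = 68.0000 ≈ L_4² = 68.0000 ✓

(2.0000, 8.0000)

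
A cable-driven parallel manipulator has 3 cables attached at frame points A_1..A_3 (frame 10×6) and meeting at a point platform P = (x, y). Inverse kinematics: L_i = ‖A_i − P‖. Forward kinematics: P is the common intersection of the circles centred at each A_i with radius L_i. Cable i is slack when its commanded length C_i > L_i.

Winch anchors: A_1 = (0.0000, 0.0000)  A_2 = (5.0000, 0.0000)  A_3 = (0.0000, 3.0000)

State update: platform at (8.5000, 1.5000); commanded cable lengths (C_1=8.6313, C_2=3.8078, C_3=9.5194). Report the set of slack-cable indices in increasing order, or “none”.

cable 1: L_1 = ‖A_1−P‖ = 8.6313;  C_1 = 8.6313 → taut
cable 2: L_2 = ‖A_2−P‖ = 3.8079;  C_2 = 3.8078 → taut
cable 3: L_3 = ‖A_3−P‖ = 8.6313;  C_3 = 9.5194 → slack

3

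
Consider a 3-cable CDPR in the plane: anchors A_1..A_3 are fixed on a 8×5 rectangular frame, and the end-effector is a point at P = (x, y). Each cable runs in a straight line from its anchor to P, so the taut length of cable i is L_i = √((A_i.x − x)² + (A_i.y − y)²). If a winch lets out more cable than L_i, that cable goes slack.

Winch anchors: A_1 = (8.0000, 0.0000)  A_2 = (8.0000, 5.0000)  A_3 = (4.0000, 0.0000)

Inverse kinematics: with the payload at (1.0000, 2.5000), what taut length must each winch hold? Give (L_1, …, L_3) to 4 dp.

L_1 = √((8.0000−1.0000)² + (0.0000−2.5000)²) = 7.4330
L_2 = √((8.0000−1.0000)² + (5.0000−2.5000)²) = 7.4330
L_3 = √((4.0000−1.0000)² + (0.0000−2.5000)²) = 3.9051

(7.4330, 7.4330, 3.9051)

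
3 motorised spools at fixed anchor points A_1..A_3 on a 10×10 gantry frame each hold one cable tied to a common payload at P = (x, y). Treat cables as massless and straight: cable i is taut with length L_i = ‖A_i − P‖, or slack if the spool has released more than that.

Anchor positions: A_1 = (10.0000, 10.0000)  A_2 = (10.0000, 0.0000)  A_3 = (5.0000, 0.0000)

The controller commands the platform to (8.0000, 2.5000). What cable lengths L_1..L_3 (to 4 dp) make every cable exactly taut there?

L_1: Δ = A_1−P = (2.0000, 7.5000) → ‖Δ‖ = √60.2500 = 7.7621
L_2: Δ = A_2−P = (2.0000, -2.5000) → ‖Δ‖ = √10.2500 = 3.2016
L_3: Δ = A_3−P = (-3.0000, -2.5000) → ‖Δ‖ = √15.2500 = 3.9051

(7.7621, 3.2016, 3.9051)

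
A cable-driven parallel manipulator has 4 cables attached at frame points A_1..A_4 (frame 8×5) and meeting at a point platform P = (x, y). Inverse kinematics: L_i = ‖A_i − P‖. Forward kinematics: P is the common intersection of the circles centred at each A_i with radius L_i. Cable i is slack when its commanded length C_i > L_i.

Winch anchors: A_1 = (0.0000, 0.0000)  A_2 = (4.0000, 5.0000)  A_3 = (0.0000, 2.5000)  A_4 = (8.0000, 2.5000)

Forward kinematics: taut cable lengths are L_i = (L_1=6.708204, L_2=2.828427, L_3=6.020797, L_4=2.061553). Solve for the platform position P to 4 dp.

each cable: (A_i−P)·(A_i−P) = L_i²; let q_i = ‖A_i‖²−L_i²
q_1 = 0.0000+0.0000−45.0000 = -45.0000
row 1: -8.0000x − 10.0000y = -78.0000  (q_2=33.0000)
row 2: 0.0000x − 5.0000y = -15.0000  (q_3=-30.0000)
row 3: -16.0000x − 5.0000y = -111.0000  (q_4=66.0000)
Cramer on rows 1–2 → x = 6.0000, y = 3.0000
check cable 4: ‖A_4−P‖² = 4.2500 ≈ L_4² = 4.2500 ✓

(6.0000, 3.0000)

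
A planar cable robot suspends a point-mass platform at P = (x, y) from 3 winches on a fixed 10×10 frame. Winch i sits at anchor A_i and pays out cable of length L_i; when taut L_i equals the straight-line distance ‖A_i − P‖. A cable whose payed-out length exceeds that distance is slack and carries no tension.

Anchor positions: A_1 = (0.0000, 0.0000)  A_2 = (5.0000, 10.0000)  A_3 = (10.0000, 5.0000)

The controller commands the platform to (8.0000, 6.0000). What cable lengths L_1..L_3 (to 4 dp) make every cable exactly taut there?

cable 1: Δx=-8.0000, Δy=-6.0000; L_1 = √(Δx²+Δy²) = 10.0000
cable 2: Δx=-3.0000, Δy=4.0000; L_2 = √(Δx²+Δy²) = 5.0000
cable 3: Δx=2.0000, Δy=-1.0000; L_3 = √(Δx²+Δy²) = 2.2361

(10.0000, 5.0000, 2.2361)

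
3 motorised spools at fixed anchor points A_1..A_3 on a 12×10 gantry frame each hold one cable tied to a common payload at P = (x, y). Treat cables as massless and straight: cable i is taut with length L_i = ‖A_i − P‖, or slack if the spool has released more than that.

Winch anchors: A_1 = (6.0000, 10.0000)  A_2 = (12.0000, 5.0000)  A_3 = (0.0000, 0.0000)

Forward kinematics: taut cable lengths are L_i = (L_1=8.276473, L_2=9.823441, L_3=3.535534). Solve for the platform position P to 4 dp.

(2.5000, 2.5000)

each cable: (A_i−P)·(A_i−P) = L_i²; let c_i = ‖A_i‖²−L_i²
c_1 = 36.0000+100.0000−68.5000 = 67.5000
row 1: -12.0000x + 10.0000y = -5.0000  (c_2=72.5000)
row 2: 12.0000x + 20.0000y = 80.0000  (c_3=-12.5000)
Cramer on rows 1–2 → x = 2.5000, y = 2.5000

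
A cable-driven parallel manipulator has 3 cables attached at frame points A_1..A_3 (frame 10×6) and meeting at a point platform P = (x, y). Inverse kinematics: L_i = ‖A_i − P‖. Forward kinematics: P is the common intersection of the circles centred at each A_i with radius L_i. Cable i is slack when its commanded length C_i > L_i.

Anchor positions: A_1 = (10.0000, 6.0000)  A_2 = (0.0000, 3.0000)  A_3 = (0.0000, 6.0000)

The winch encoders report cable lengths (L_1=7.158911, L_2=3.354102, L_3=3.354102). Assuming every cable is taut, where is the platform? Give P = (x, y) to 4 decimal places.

circle eqns → linear via eq_j − eq_1; set q_j = A_j·A_j − L_j²
q_1 = 100.0000+36.0000−51.2500 = 84.7500
20.0000·x + 6.0000·y = q_1−q_2 = 87.0000
20.0000·x + 0.0000·y = q_1−q_3 = 60.0000
solve first two rows → x=3.0000, y=4.5000

(3.0000, 4.5000)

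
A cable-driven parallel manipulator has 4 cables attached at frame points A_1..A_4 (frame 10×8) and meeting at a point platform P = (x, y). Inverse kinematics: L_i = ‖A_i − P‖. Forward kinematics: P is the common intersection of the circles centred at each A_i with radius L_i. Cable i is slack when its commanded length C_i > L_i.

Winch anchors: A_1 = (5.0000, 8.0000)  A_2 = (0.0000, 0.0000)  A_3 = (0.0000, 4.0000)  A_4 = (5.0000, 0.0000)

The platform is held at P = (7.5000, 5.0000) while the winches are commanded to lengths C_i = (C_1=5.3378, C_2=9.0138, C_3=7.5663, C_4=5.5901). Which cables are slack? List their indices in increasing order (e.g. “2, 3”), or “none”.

cable 1: L_1 = ‖A_1−P‖ = 3.9051;  C_1 = 5.3378 → slack
cable 2: L_2 = ‖A_2−P‖ = 9.0139;  C_2 = 9.0138 → taut
cable 3: L_3 = ‖A_3−P‖ = 7.5664;  C_3 = 7.5663 → taut
cable 4: L_4 = ‖A_4−P‖ = 5.5902;  C_4 = 5.5901 → taut

1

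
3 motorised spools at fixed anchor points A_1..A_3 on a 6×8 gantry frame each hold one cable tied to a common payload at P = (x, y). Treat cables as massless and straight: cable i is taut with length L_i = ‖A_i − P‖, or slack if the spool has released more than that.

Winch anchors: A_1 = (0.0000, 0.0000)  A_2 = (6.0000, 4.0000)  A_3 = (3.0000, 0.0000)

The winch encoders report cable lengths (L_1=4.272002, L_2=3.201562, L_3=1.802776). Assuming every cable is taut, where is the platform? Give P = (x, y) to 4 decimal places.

(4.0000, 1.5000)

each cable: (A_i−P)·(A_i−P) = L_i²; let k_i = ‖A_i‖²−L_i²
k_1 = 0.0000+0.0000−18.2500 = -18.2500
row 1: -12.0000x − 8.0000y = -60.0000  (k_2=41.7500)
row 2: -6.0000x + 0.0000y = -24.0000  (k_3=5.7500)
Cramer on rows 1–2 → x = 4.0000, y = 1.5000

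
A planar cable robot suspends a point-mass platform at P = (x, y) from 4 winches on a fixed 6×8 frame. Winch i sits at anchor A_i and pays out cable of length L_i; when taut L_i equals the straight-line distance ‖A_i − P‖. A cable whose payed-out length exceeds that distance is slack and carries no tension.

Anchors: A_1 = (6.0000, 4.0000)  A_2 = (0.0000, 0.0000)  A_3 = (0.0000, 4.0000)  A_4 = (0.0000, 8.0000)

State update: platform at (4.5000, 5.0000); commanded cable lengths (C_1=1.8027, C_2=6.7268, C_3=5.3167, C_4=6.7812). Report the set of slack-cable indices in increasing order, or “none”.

3, 4

cable 1: √((1.5000)²+(-1.0000)²)=1.8028, C_1=1.8027: taut
cable 2: √((-4.5000)²+(-5.0000)²)=6.7268, C_2=6.7268: taut
cable 3: √((-4.5000)²+(-1.0000)²)=4.6098, C_3=5.3167: slack
cable 4: √((-4.5000)²+(3.0000)²)=5.4083, C_4=6.7812: slack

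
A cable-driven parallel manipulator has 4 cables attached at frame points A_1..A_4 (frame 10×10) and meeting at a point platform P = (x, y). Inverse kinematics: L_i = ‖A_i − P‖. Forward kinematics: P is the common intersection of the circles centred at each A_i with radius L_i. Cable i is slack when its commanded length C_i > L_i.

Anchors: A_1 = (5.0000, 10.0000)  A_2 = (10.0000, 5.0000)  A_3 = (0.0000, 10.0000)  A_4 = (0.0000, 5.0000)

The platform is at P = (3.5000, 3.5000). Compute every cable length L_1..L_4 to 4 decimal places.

(6.6708, 6.6708, 7.3824, 3.8079)

L_1: Δ = A_1−P = (1.5000, 6.5000) → ‖Δ‖ = √44.5000 = 6.6708
L_2: Δ = A_2−P = (6.5000, 1.5000) → ‖Δ‖ = √44.5000 = 6.6708
L_3: Δ = A_3−P = (-3.5000, 6.5000) → ‖Δ‖ = √54.5000 = 7.3824
L_4: Δ = A_4−P = (-3.5000, 1.5000) → ‖Δ‖ = √14.5000 = 3.8079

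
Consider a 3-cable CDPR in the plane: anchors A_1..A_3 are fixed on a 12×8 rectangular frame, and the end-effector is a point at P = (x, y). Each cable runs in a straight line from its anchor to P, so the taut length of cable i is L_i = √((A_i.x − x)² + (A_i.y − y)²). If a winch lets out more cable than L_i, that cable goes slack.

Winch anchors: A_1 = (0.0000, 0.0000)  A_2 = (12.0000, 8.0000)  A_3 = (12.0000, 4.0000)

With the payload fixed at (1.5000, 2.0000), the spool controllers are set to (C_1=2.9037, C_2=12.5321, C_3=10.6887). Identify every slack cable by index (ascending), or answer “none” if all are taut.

1, 2

i=1: geometric 2.5000 vs commanded 2.9037 ⇒ slack
i=2: geometric 12.0934 vs commanded 12.5321 ⇒ slack
i=3: geometric 10.6888 vs commanded 10.6887 ⇒ taut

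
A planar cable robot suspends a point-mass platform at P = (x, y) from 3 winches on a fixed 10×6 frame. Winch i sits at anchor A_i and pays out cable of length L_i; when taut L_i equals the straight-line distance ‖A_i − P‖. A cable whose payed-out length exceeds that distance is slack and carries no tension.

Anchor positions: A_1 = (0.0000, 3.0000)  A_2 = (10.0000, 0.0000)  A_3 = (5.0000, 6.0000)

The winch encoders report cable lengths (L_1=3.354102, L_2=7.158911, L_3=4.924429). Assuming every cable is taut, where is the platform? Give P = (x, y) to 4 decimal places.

(3.0000, 1.5000)

expand ‖A_i−P‖²=L_i² and subtract eq 1 (k_i ≔ ‖A_i‖²−L_i²)
k_1 = 0.0000+9.0000−11.2500 = -2.2500
eq1−eq2 → [-20.0000  6.0000]·P = -51.0000
eq1−eq3 → [-10.0000  -6.0000]·P = -39.0000
2×2 solve → P = (3.0000, 1.5000)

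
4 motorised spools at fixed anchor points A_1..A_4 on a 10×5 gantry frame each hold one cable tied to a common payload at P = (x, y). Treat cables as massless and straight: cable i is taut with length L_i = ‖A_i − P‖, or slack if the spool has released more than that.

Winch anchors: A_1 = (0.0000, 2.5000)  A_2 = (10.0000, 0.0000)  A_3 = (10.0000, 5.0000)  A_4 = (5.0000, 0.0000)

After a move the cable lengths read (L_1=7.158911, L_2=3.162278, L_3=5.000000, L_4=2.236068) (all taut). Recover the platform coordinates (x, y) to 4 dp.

circle eqns → linear via eq_j − eq_1; set k_j = A_j·A_j − L_j²
k_1 = 0.0000+6.2500−51.2500 = -45.0000
-20.0000·x + 5.0000·y = k_1−k_2 = -135.0000
-20.0000·x − 5.0000·y = k_1−k_3 = -145.0000
-10.0000·x + 5.0000·y = k_1−k_4 = -65.0000
solve first two rows → x=7.0000, y=1.0000
check cable 4: ‖A_4−P‖² = 5.0000 ≈ L_4² = 5.0000 ✓

(7.0000, 1.0000)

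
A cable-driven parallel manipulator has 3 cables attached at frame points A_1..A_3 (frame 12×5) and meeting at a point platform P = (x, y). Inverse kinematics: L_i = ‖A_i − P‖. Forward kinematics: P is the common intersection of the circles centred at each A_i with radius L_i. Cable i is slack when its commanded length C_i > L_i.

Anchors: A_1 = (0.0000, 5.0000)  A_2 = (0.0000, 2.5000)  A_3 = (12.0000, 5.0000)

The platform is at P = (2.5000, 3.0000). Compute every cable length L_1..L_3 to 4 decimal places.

cable 1: Δx=-2.5000, Δy=2.0000; L_1 = √(Δx²+Δy²) = 3.2016
cable 2: Δx=-2.5000, Δy=-0.5000; L_2 = √(Δx²+Δy²) = 2.5495
cable 3: Δx=9.5000, Δy=2.0000; L_3 = √(Δx²+Δy²) = 9.7082

(3.2016, 2.5495, 9.7082)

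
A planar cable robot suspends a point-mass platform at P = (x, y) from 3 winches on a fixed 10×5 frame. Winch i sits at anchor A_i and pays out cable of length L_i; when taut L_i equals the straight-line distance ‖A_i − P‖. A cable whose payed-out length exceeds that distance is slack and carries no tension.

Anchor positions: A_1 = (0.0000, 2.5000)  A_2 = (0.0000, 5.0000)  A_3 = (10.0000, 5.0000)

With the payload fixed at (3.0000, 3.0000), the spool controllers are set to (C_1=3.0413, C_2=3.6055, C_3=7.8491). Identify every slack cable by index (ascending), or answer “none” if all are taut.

cable 1: L_1 = ‖A_1−P‖ = 3.0414;  C_1 = 3.0413 → taut
cable 2: L_2 = ‖A_2−P‖ = 3.6056;  C_2 = 3.6055 → taut
cable 3: L_3 = ‖A_3−P‖ = 7.2801;  C_3 = 7.8491 → slack

3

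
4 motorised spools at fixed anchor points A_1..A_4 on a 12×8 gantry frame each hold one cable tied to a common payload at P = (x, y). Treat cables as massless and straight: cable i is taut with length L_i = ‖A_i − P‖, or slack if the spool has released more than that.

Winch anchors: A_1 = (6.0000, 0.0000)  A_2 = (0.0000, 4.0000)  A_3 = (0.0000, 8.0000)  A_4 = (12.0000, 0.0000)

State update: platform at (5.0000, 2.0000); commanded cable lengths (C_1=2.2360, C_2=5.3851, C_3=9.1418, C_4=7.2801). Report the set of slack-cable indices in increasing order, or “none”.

cable 1: √((1.0000)²+(-2.0000)²)=2.2361, C_1=2.2360: taut
cable 2: √((-5.0000)²+(2.0000)²)=5.3852, C_2=5.3851: taut
cable 3: √((-5.0000)²+(6.0000)²)=7.8102, C_3=9.1418: slack
cable 4: √((7.0000)²+(-2.0000)²)=7.2801, C_4=7.2801: taut

3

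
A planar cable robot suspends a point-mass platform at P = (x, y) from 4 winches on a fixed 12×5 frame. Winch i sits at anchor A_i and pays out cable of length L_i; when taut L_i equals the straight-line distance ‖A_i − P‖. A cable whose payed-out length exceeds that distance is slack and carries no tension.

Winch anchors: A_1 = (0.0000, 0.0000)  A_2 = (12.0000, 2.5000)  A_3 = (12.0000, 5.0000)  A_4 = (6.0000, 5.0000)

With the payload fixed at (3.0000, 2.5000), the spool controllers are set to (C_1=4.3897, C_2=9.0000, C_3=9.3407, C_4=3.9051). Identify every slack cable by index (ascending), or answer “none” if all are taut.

1

cable 1: L_1 = ‖A_1−P‖ = 3.9051;  C_1 = 4.3897 → slack
cable 2: L_2 = ‖A_2−P‖ = 9.0000;  C_2 = 9.0000 → taut
cable 3: L_3 = ‖A_3−P‖ = 9.3408;  C_3 = 9.3407 → taut
cable 4: L_4 = ‖A_4−P‖ = 3.9051;  C_4 = 3.9051 → taut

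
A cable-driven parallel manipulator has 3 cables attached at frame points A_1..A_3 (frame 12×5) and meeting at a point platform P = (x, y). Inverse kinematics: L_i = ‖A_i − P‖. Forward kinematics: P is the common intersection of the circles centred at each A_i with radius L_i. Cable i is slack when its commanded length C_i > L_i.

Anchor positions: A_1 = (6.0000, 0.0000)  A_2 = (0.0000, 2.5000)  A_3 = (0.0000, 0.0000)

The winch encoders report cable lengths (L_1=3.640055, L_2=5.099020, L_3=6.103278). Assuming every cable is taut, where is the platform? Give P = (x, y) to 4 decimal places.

expand ‖A_i−P‖²=L_i² and subtract eq 1 (c_i ≔ ‖A_i‖²−L_i²)
c_1 = 36.0000+0.0000−13.2500 = 22.7500
eq1−eq2 → [12.0000  -5.0000]·P = 42.5000
eq1−eq3 → [12.0000  0.0000]·P = 60.0000
2×2 solve → P = (5.0000, 3.5000)

(5.0000, 3.5000)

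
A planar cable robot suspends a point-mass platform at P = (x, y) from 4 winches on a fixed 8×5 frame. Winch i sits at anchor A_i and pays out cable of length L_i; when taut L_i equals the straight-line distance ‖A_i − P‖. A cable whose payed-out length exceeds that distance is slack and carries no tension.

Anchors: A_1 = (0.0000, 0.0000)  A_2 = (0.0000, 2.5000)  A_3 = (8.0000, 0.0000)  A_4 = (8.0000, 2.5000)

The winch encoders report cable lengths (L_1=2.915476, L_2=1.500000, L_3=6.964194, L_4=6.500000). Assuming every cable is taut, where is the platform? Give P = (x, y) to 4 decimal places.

each cable: (A_i−P)·(A_i−P) = L_i²; let q_i = ‖A_i‖²−L_i²
q_1 = 0.0000+0.0000−8.5000 = -8.5000
row 1: 0.0000x − 5.0000y = -12.5000  (q_2=4.0000)
row 2: -16.0000x + 0.0000y = -24.0000  (q_3=15.5000)
row 3: -16.0000x − 5.0000y = -36.5000  (q_4=28.0000)
Cramer on rows 1–2 → x = 1.5000, y = 2.5000
check cable 4: ‖A_4−P‖² = 42.2500 ≈ L_4² = 42.2500 ✓

(1.5000, 2.5000)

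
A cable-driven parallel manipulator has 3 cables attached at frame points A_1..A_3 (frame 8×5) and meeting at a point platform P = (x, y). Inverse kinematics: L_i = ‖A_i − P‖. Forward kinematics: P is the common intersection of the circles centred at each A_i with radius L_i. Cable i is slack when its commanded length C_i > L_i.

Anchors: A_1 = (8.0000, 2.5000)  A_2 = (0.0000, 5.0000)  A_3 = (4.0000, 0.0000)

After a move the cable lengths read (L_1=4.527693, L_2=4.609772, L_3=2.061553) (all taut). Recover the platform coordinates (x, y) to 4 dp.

(3.5000, 2.0000)

each cable: (A_i−P)·(A_i−P) = L_i²; let q_i = ‖A_i‖²−L_i²
q_1 = 64.0000+6.2500−20.5000 = 49.7500
row 1: 16.0000x − 5.0000y = 46.0000  (q_2=3.7500)
row 2: 8.0000x + 5.0000y = 38.0000  (q_3=11.7500)
Cramer on rows 1–2 → x = 3.5000, y = 2.0000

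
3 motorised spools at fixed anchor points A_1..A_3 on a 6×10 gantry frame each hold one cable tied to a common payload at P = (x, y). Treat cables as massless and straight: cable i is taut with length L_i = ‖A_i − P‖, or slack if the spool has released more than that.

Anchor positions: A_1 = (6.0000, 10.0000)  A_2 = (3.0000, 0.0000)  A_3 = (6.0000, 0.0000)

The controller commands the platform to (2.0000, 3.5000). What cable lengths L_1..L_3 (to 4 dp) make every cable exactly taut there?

cable 1: Δx=4.0000, Δy=6.5000; L_1 = √(Δx²+Δy²) = 7.6322
cable 2: Δx=1.0000, Δy=-3.5000; L_2 = √(Δx²+Δy²) = 3.6401
cable 3: Δx=4.0000, Δy=-3.5000; L_3 = √(Δx²+Δy²) = 5.3151

(7.6322, 3.6401, 5.3151)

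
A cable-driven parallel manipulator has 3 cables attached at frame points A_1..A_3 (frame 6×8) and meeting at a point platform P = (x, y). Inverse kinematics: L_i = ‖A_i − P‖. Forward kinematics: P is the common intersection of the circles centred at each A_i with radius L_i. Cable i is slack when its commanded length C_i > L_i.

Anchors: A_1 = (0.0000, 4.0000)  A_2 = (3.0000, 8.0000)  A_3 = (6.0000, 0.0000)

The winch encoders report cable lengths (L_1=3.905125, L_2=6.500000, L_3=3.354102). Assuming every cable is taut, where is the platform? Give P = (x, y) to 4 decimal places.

(3.0000, 1.5000)

each cable: (A_i−P)·(A_i−P) = L_i²; let q_i = ‖A_i‖²−L_i²
q_1 = 0.0000+16.0000−15.2500 = 0.7500
row 1: -6.0000x − 8.0000y = -30.0000  (q_2=30.7500)
row 2: -12.0000x + 8.0000y = -24.0000  (q_3=24.7500)
Cramer on rows 1–2 → x = 3.0000, y = 1.5000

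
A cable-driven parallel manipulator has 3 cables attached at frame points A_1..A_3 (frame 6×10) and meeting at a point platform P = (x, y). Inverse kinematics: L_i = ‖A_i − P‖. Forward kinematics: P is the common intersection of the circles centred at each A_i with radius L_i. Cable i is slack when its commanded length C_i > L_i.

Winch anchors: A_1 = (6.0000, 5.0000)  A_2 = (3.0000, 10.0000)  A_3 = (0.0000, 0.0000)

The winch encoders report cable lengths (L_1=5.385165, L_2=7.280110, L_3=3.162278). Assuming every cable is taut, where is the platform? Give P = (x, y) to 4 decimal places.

expand ‖A_i−P‖²=L_i² and subtract eq 1 (k_i ≔ ‖A_i‖²−L_i²)
k_1 = 36.0000+25.0000−29.0000 = 32.0000
eq1−eq2 → [6.0000  -10.0000]·P = -24.0000
eq1−eq3 → [12.0000  10.0000]·P = 42.0000
2×2 solve → P = (1.0000, 3.0000)

(1.0000, 3.0000)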